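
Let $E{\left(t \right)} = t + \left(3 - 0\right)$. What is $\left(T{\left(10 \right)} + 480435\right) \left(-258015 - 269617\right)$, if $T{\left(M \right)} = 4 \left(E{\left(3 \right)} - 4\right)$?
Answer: $-253497100976$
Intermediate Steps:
$E{\left(t \right)} = 3 + t$ ($E{\left(t \right)} = t + \left(3 + 0\right) = t + 3 = 3 + t$)
$T{\left(M \right)} = 8$ ($T{\left(M \right)} = 4 \left(\left(3 + 3\right) - 4\right) = 4 \left(6 - 4\right) = 4 \cdot 2 = 8$)
$\left(T{\left(10 \right)} + 480435\right) \left(-258015 - 269617\right) = \left(8 + 480435\right) \left(-258015 - 269617\right) = 480443 \left(-527632\right) = -253497100976$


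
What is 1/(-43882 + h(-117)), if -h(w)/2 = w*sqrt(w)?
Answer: -21941/966018188 - 351*I*sqrt(13)/966018188 ≈ -2.2713e-5 - 1.3101e-6*I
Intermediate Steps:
h(w) = -2*w**(3/2) (h(w) = -2*w*sqrt(w) = -2*w**(3/2))
1/(-43882 + h(-117)) = 1/(-43882 - (-702)*I*sqrt(13)) = 1/(-43882 + 702*I*sqrt(13))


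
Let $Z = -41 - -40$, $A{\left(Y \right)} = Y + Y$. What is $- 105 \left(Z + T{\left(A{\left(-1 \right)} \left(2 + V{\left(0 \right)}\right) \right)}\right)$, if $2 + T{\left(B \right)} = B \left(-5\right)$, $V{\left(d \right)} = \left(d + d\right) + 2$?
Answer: $-3885$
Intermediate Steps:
$V{\left(d \right)} = 2 + 2 d$ ($V{\left(d \right)} = 2 d + 2 = 2 + 2 d$)
$A{\left(Y \right)} = 2 Y$
$T{\left(B \right)} = -2 - 5 B$ ($T{\left(B \right)} = -2 + B \left(-5\right) = -2 - 5 B$)
$Z = -1$ ($Z = -41 + 40 = -1$)
$- 105 \left(Z + T{\left(A{\left(-1 \right)} \left(2 + V{\left(0 \right)}\right) \right)}\right) = - 105 \left(-1 - \left(2 + 5 \cdot 2 \left(-1\right) \left(2 + \left(2 + 2 \cdot 0\right)\right)\right)\right) = - 105 \left(-1 - \left(2 + 5 \left(- 2 \left(2 + \left(2 + 0\right)\right)\right)\right)\right) = - 105 \left(-1 - \left(2 + 5 \left(- 2 \left(2 + 2\right)\right)\right)\right) = - 105 \left(-1 - \left(2 + 5 \left(\left(-2\right) 4\right)\right)\right) = - 105 \left(-1 - -38\right) = - 105 \left(-1 + \left(-2 + 40\right)\right) = - 105 \left(-1 + 38\right) = \left(-105\right) 37 = -3885$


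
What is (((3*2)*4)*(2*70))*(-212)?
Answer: -712320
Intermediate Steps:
(((3*2)*4)*(2*70))*(-212) = ((6*4)*140)*(-212) = (24*140)*(-212) = 3360*(-212) = -712320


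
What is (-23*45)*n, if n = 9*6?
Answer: -55890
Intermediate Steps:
n = 54
(-23*45)*n = -23*45*54 = -1035*54 = -55890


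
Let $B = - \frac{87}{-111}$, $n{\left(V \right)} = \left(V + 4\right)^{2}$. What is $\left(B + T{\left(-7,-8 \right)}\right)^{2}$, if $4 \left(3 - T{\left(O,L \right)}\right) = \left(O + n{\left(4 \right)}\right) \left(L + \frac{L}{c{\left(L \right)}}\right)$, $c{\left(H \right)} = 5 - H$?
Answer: $\frac{3705400384}{231361} \approx 16016.0$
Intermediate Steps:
$n{\left(V \right)} = \left(4 + V\right)^{2}$
$B = \frac{29}{37}$ ($B = \left(-87\right) \left(- \frac{1}{111}\right) = \frac{29}{37} \approx 0.78378$)
$T{\left(O,L \right)} = 3 - \frac{\left(64 + O\right) \left(L + \frac{L}{5 - L}\right)}{4}$ ($T{\left(O,L \right)} = 3 - \frac{\left(O + \left(4 + 4\right)^{2}\right) \left(L + \frac{L}{5 - L}\right)}{4} = 3 - \frac{\left(O + 8^{2}\right) \left(L + \frac{L}{5 - L}\right)}{4} = 3 - \frac{\left(O + 64\right) \left(L + \frac{L}{5 - L}\right)}{4} = 3 - \frac{\left(64 + O\right) \left(L + \frac{L}{5 - L}\right)}{4}$)
$\left(B + T{\left(-7,-8 \right)}\right)^{2} = \left(\frac{29}{37} + \frac{64 \left(-8\right) - -56 - \left(-5 - 8\right) \left(-12 + 64 \left(-8\right) - -56\right)}{4 \left(-5 - 8\right)}\right)^{2} = \left(\frac{29}{37} + \frac{-512 + 56 - - 13 \left(-12 - 512 + 56\right)}{4 \left(-13\right)}\right)^{2} = \left(\frac{29}{37} + \frac{1}{4} \left(- \frac{1}{13}\right) \left(-512 + 56 - \left(-13\right) \left(-468\right)\right)\right)^{2} = \left(\frac{29}{37} + \frac{1}{4} \left(- \frac{1}{13}\right) \left(-512 + 56 - 6084\right)\right)^{2} = \left(\frac{29}{37} + \frac{1}{4} \left(- \frac{1}{13}\right) \left(-6540\right)\right)^{2} = \left(\frac{29}{37} + \frac{1635}{13}\right)^{2} = \left(\frac{60872}{481}\right)^{2} = \frac{3705400384}{231361}$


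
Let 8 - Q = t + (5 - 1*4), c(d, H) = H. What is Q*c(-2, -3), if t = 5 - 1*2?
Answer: -12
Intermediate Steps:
t = 3 (t = 5 - 2 = 3)
Q = 4 (Q = 8 - (3 + (5 - 1*4)) = 8 - (3 + (5 - 4)) = 8 - (3 + 1) = 8 - 1*4 = 8 - 4 = 4)
Q*c(-2, -3) = 4*(-3) = -12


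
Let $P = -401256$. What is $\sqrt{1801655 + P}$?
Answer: $\sqrt{1400399} \approx 1183.4$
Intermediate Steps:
$\sqrt{1801655 + P} = \sqrt{1801655 - 401256} = \sqrt{1400399}$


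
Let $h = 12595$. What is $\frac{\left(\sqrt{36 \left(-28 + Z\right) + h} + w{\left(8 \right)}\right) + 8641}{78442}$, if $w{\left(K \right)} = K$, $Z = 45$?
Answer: $\frac{8649}{78442} + \frac{\sqrt{13207}}{78442} \approx 0.11172$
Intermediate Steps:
$\frac{\left(\sqrt{36 \left(-28 + Z\right) + h} + w{\left(8 \right)}\right) + 8641}{78442} = \frac{\left(\sqrt{36 \left(-28 + 45\right) + 12595} + 8\right) + 8641}{78442} = \left(\left(\sqrt{36 \cdot 17 + 12595} + 8\right) + 8641\right) \frac{1}{78442} = \left(\left(\sqrt{612 + 12595} + 8\right) + 8641\right) \frac{1}{78442} = \left(\left(\sqrt{13207} + 8\right) + 8641\right) \frac{1}{78442} = \left(\left(8 + \sqrt{13207}\right) + 8641\right) \frac{1}{78442} = \left(8649 + \sqrt{13207}\right) \frac{1}{78442} = \frac{8649}{78442} + \frac{\sqrt{13207}}{78442}$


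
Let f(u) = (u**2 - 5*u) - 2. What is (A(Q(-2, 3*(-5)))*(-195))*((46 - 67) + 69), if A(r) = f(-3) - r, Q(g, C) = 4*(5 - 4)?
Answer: -168480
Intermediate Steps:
f(u) = -2 + u**2 - 5*u
Q(g, C) = 4 (Q(g, C) = 4*1 = 4)
A(r) = 22 - r (A(r) = (-2 + (-3)**2 - 5*(-3)) - r = (-2 + 9 + 15) - r = 22 - r)
(A(Q(-2, 3*(-5)))*(-195))*((46 - 67) + 69) = ((22 - 1*4)*(-195))*((46 - 67) + 69) = ((22 - 4)*(-195))*(-21 + 69) = (18*(-195))*48 = -3510*48 = -168480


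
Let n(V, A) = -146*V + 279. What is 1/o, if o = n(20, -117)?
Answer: -1/2641 ≈ -0.00037864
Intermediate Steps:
n(V, A) = 279 - 146*V
o = -2641 (o = 279 - 146*20 = 279 - 2920 = -2641)
1/o = 1/(-2641) = -1/2641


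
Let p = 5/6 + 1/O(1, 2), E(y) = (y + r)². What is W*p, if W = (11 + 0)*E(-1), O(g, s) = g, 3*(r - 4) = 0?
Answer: 363/2 ≈ 181.50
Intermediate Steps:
r = 4 (r = 4 + (⅓)*0 = 4 + 0 = 4)
E(y) = (4 + y)² (E(y) = (y + 4)² = (4 + y)²)
p = 11/6 (p = 5/6 + 1/1 = 5*(⅙) + 1*1 = ⅚ + 1 = 11/6 ≈ 1.8333)
W = 99 (W = (11 + 0)*(4 - 1)² = 11*3² = 11*9 = 99)
W*p = 99*(11/6) = 363/2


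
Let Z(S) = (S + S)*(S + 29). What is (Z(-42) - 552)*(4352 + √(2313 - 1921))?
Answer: 2350080 + 7560*√2 ≈ 2.3608e+6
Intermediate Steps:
Z(S) = 2*S*(29 + S) (Z(S) = (2*S)*(29 + S) = 2*S*(29 + S))
(Z(-42) - 552)*(4352 + √(2313 - 1921)) = (2*(-42)*(29 - 42) - 552)*(4352 + √(2313 - 1921)) = (2*(-42)*(-13) - 552)*(4352 + √392) = (1092 - 552)*(4352 + 14*√2) = 540*(4352 + 14*√2) = 2350080 + 7560*√2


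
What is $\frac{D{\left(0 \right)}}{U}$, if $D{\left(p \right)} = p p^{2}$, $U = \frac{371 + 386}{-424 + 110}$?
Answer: $0$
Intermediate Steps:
$U = - \frac{757}{314}$ ($U = \frac{757}{-314} = 757 \left(- \frac{1}{314}\right) = - \frac{757}{314} \approx -2.4108$)
$D{\left(p \right)} = p^{3}$
$\frac{D{\left(0 \right)}}{U} = \frac{0^{3}}{- \frac{757}{314}} = 0 \left(- \frac{314}{757}\right) = 0$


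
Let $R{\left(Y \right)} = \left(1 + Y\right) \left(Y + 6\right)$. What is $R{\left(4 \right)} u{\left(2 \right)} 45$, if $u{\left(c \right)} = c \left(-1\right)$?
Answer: $-4500$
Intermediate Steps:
$R{\left(Y \right)} = \left(1 + Y\right) \left(6 + Y\right)$
$u{\left(c \right)} = - c$
$R{\left(4 \right)} u{\left(2 \right)} 45 = \left(6 + 4^{2} + 7 \cdot 4\right) \left(\left(-1\right) 2\right) 45 = \left(6 + 16 + 28\right) \left(-2\right) 45 = 50 \left(-2\right) 45 = \left(-100\right) 45 = -4500$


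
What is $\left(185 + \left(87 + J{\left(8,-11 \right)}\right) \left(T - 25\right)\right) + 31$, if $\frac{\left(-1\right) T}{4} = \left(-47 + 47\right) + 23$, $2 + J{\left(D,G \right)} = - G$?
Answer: $-11016$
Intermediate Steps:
$J{\left(D,G \right)} = -2 - G$
$T = -92$ ($T = - 4 \left(\left(-47 + 47\right) + 23\right) = - 4 \left(0 + 23\right) = \left(-4\right) 23 = -92$)
$\left(185 + \left(87 + J{\left(8,-11 \right)}\right) \left(T - 25\right)\right) + 31 = \left(185 + \left(87 - -9\right) \left(-92 - 25\right)\right) + 31 = \left(185 + \left(87 + \left(-2 + 11\right)\right) \left(-117\right)\right) + 31 = \left(185 + \left(87 + 9\right) \left(-117\right)\right) + 31 = \left(185 + 96 \left(-117\right)\right) + 31 = \left(185 - 11232\right) + 31 = -11047 + 31 = -11016$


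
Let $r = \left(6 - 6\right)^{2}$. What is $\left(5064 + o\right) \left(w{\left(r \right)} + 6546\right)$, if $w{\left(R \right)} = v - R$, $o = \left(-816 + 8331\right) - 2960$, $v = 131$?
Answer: $64226063$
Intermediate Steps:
$o = 4555$ ($o = 7515 - 2960 = 4555$)
$r = 0$ ($r = 0^{2} = 0$)
$w{\left(R \right)} = 131 - R$
$\left(5064 + o\right) \left(w{\left(r \right)} + 6546\right) = \left(5064 + 4555\right) \left(\left(131 - 0\right) + 6546\right) = 9619 \left(\left(131 + 0\right) + 6546\right) = 9619 \left(131 + 6546\right) = 9619 \cdot 6677 = 64226063$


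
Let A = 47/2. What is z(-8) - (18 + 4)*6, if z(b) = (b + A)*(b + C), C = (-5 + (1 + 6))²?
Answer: -194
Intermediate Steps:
C = 4 (C = (-5 + 7)² = 2² = 4)
A = 47/2 (A = 47*(½) = 47/2 ≈ 23.500)
z(b) = (4 + b)*(47/2 + b) (z(b) = (b + 47/2)*(b + 4) = (47/2 + b)*(4 + b) = (4 + b)*(47/2 + b))
z(-8) - (18 + 4)*6 = (94 + (-8)² + (55/2)*(-8)) - (18 + 4)*6 = (94 + 64 - 220) - 22*6 = -62 - 1*132 = -62 - 132 = -194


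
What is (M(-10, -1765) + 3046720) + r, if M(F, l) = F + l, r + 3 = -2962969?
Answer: 81973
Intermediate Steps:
r = -2962972 (r = -3 - 2962969 = -2962972)
(M(-10, -1765) + 3046720) + r = ((-10 - 1765) + 3046720) - 2962972 = (-1775 + 3046720) - 2962972 = 3044945 - 2962972 = 81973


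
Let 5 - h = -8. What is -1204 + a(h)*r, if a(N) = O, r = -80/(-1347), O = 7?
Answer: -1621228/1347 ≈ -1203.6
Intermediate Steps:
h = 13 (h = 5 - 1*(-8) = 5 + 8 = 13)
r = 80/1347 (r = -80*(-1/1347) = 80/1347 ≈ 0.059391)
a(N) = 7
-1204 + a(h)*r = -1204 + 7*(80/1347) = -1204 + 560/1347 = -1621228/1347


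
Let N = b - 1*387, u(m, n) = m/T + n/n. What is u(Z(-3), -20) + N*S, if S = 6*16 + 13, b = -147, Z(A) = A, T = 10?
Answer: -582053/10 ≈ -58205.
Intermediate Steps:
u(m, n) = 1 + m/10 (u(m, n) = m/10 + n/n = m*(⅒) + 1 = m/10 + 1 = 1 + m/10)
N = -534 (N = -147 - 1*387 = -147 - 387 = -534)
S = 109 (S = 96 + 13 = 109)
u(Z(-3), -20) + N*S = (1 + (⅒)*(-3)) - 534*109 = (1 - 3/10) - 58206 = 7/10 - 58206 = -582053/10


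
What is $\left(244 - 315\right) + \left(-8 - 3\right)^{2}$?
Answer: $50$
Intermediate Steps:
$\left(244 - 315\right) + \left(-8 - 3\right)^{2} = -71 + \left(-11\right)^{2} = -71 + 121 = 50$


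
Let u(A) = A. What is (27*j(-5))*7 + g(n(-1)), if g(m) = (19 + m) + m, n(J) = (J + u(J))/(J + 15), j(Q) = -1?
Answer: -1192/7 ≈ -170.29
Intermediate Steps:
n(J) = 2*J/(15 + J) (n(J) = (J + J)/(J + 15) = (2*J)/(15 + J) = 2*J/(15 + J))
g(m) = 19 + 2*m
(27*j(-5))*7 + g(n(-1)) = (27*(-1))*7 + (19 + 2*(2*(-1)/(15 - 1))) = -27*7 + (19 + 2*(2*(-1)/14)) = -189 + (19 + 2*(2*(-1)*(1/14))) = -189 + (19 + 2*(-⅐)) = -189 + (19 - 2/7) = -189 + 131/7 = -1192/7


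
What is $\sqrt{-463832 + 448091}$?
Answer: $3 i \sqrt{1749} \approx 125.46 i$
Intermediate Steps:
$\sqrt{-463832 + 448091} = \sqrt{-15741} = 3 i \sqrt{1749}$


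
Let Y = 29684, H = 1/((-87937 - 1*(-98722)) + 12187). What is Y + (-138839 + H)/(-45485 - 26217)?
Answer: 48896844012803/1647138344 ≈ 29686.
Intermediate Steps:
H = 1/22972 (H = 1/((-87937 + 98722) + 12187) = 1/(10785 + 12187) = 1/22972 ≈ 4.3531e-5)
Y + (-138839 + H)/(-45485 - 26217) = 29684 + (-138839 + 1/22972)/(-45485 - 26217) = 29684 - 3189409507/22972/(-71702) = 29684 - 3189409507/22972*(-1/71702) = 29684 + 3189409507/1647138344 = 48896844012803/1647138344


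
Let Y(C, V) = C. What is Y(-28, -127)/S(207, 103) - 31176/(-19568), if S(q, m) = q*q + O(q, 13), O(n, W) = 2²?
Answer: 166929653/104818438 ≈ 1.5926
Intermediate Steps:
O(n, W) = 4
S(q, m) = 4 + q² (S(q, m) = q*q + 4 = q² + 4 = 4 + q²)
Y(-28, -127)/S(207, 103) - 31176/(-19568) = -28/(4 + 207²) - 31176/(-19568) = -28/(4 + 42849) - 31176*(-1/19568) = -28/42853 + 3897/2446 = 166929653/104818438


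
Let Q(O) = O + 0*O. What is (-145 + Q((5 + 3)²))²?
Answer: 6561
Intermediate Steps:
Q(O) = O (Q(O) = O + 0 = O)
(-145 + Q((5 + 3)²))² = (-145 + (5 + 3)²)² = (-145 + 8²)² = (-145 + 64)² = (-81)² = 6561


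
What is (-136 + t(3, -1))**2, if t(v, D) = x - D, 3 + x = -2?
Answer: 19600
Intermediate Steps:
x = -5 (x = -3 - 2 = -5)
t(v, D) = -5 - D
(-136 + t(3, -1))**2 = (-136 + (-5 - 1*(-1)))**2 = (-136 + (-5 + 1))**2 = (-136 - 4)**2 = (-140)**2 = 19600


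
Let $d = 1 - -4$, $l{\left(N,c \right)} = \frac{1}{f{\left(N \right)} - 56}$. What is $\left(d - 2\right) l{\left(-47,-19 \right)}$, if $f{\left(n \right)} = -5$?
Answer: $- \frac{3}{61} \approx -0.04918$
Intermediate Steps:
$l{\left(N,c \right)} = - \frac{1}{61}$ ($l{\left(N,c \right)} = \frac{1}{-5 - 56} = \frac{1}{-61} = - \frac{1}{61}$)
$d = 5$ ($d = 1 + 4 = 5$)
$\left(d - 2\right) l{\left(-47,-19 \right)} = \left(5 - 2\right) \left(- \frac{1}{61}\right) = 3 \left(- \frac{1}{61}\right) = - \frac{3}{61}$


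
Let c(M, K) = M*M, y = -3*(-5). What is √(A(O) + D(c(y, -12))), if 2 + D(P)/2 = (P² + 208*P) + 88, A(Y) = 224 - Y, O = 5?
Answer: √195241 ≈ 441.86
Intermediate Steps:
y = 15
c(M, K) = M²
D(P) = 172 + 2*P² + 416*P (D(P) = -4 + 2*((P² + 208*P) + 88) = -4 + 2*(88 + P² + 208*P) = -4 + (176 + 2*P² + 416*P) = 172 + 2*P² + 416*P)
√(A(O) + D(c(y, -12))) = √((224 - 1*5) + (172 + 2*(15²)² + 416*15²)) = √((224 - 5) + (172 + 2*225² + 416*225)) = √(219 + (172 + 2*50625 + 93600)) = √(219 + (172 + 101250 + 93600)) = √(219 + 195022) = √195241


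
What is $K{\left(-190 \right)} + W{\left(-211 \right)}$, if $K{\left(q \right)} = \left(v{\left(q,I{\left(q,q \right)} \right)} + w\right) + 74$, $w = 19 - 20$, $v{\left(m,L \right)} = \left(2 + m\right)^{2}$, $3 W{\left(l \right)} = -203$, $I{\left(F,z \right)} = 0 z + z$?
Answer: $\frac{106048}{3} \approx 35349.0$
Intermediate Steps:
$I{\left(F,z \right)} = z$ ($I{\left(F,z \right)} = 0 + z = z$)
$W{\left(l \right)} = - \frac{203}{3}$ ($W{\left(l \right)} = \frac{1}{3} \left(-203\right) = - \frac{203}{3}$)
$w = -1$ ($w = 19 - 20 = -1$)
$K{\left(q \right)} = 73 + \left(2 + q\right)^{2}$ ($K{\left(q \right)} = \left(\left(2 + q\right)^{2} - 1\right) + 74 = \left(-1 + \left(2 + q\right)^{2}\right) + 74 = 73 + \left(2 + q\right)^{2}$)
$K{\left(-190 \right)} + W{\left(-211 \right)} = \left(73 + \left(2 - 190\right)^{2}\right) - \frac{203}{3} = \left(73 + \left(-188\right)^{2}\right) - \frac{203}{3} = \left(73 + 35344\right) - \frac{203}{3} = 35417 - \frac{203}{3} = \frac{106048}{3}$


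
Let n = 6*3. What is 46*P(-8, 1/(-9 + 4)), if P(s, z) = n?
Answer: 828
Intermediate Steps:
n = 18
P(s, z) = 18
46*P(-8, 1/(-9 + 4)) = 46*18 = 828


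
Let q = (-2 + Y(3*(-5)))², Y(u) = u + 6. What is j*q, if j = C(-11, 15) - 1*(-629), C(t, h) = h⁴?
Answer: 6201734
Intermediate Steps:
Y(u) = 6 + u
q = 121 (q = (-2 + (6 + 3*(-5)))² = (-2 + (6 - 15))² = (-2 - 9)² = (-11)² = 121)
j = 51254 (j = 15⁴ - 1*(-629) = 50625 + 629 = 51254)
j*q = 51254*121 = 6201734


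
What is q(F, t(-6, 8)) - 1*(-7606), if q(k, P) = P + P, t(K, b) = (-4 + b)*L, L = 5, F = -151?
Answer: 7646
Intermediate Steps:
t(K, b) = -20 + 5*b (t(K, b) = (-4 + b)*5 = -20 + 5*b)
q(k, P) = 2*P
q(F, t(-6, 8)) - 1*(-7606) = 2*(-20 + 5*8) - 1*(-7606) = 2*(-20 + 40) + 7606 = 2*20 + 7606 = 40 + 7606 = 7646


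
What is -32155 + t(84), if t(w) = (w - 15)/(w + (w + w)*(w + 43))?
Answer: -229586677/7140 ≈ -32155.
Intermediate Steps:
t(w) = (-15 + w)/(w + 2*w*(43 + w)) (t(w) = (-15 + w)/(w + (2*w)*(43 + w)) = (-15 + w)/(w + 2*w*(43 + w)))
-32155 + t(84) = -32155 + (-15 + 84)/(84*(87 + 2*84)) = -32155 + (1/84)*69/(87 + 168) = -32155 + (1/84)*69/255 = -32155 + (1/84)*(1/255)*69 = -32155 + 23/7140 = -229586677/7140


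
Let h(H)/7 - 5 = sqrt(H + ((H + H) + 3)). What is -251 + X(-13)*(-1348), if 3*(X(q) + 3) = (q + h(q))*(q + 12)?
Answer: 41035/3 + 18872*I ≈ 13678.0 + 18872.0*I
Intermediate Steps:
h(H) = 35 + 7*sqrt(3 + 3*H) (h(H) = 35 + 7*sqrt(H + ((H + H) + 3)) = 35 + 7*sqrt(H + (2*H + 3)) = 35 + 7*sqrt(H + (3 + 2*H)) = 35 + 7*sqrt(3 + 3*H))
X(q) = -3 + (12 + q)*(35 + q + 7*sqrt(3 + 3*q))/3 (X(q) = -3 + ((q + (35 + 7*sqrt(3 + 3*q)))*(q + 12))/3 = -3 + ((35 + q + 7*sqrt(3 + 3*q))*(12 + q))/3 = -3 + ((12 + q)*(35 + q + 7*sqrt(3 + 3*q)))/3 = -3 + (12 + q)*(35 + q + 7*sqrt(3 + 3*q))/3)
-251 + X(-13)*(-1348) = -251 + (137 + 28*sqrt(3 + 3*(-13)) + (1/3)*(-13)**2 + (47/3)*(-13) + (7/3)*(-13)*sqrt(3 + 3*(-13)))*(-1348) = -251 + (137 + 28*sqrt(3 - 39) + (1/3)*169 - 611/3 + (7/3)*(-13)*sqrt(3 - 39))*(-1348) = -251 + (137 + 28*sqrt(-36) + 169/3 - 611/3 + (7/3)*(-13)*sqrt(-36))*(-1348) = -251 + (137 + 28*(6*I) + 169/3 - 611/3 + (7/3)*(-13)*(6*I))*(-1348) = -251 + (137 + 168*I + 169/3 - 611/3 - 182*I)*(-1348) = -251 + (-31/3 - 14*I)*(-1348) = -251 + (41788/3 + 18872*I) = 41035/3 + 18872*I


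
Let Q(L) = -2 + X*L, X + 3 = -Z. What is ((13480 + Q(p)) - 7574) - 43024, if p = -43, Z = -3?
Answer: -37120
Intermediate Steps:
X = 0 (X = -3 - 1*(-3) = -3 + 3 = 0)
Q(L) = -2 (Q(L) = -2 + 0*L = -2 + 0 = -2)
((13480 + Q(p)) - 7574) - 43024 = ((13480 - 2) - 7574) - 43024 = (13478 - 7574) - 43024 = 5904 - 43024 = -37120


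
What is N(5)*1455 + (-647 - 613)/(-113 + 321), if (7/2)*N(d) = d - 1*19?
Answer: -302955/52 ≈ -5826.1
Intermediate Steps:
N(d) = -38/7 + 2*d/7 (N(d) = 2*(d - 1*19)/7 = 2*(d - 19)/7 = 2*(-19 + d)/7 = -38/7 + 2*d/7)
N(5)*1455 + (-647 - 613)/(-113 + 321) = (-38/7 + (2/7)*5)*1455 + (-647 - 613)/(-113 + 321) = (-38/7 + 10/7)*1455 - 1260/208 = -4*1455 - 1260*1/208 = -5820 - 315/52 = -302955/52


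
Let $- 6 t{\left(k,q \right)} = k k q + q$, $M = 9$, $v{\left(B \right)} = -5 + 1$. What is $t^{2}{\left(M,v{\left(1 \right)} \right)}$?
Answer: $\frac{26896}{9} \approx 2988.4$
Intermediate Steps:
$v{\left(B \right)} = -4$
$t{\left(k,q \right)} = - \frac{q}{6} - \frac{q k^{2}}{6}$ ($t{\left(k,q \right)} = - \frac{k k q + q}{6} = - \frac{k^{2} q + q}{6} = - \frac{q k^{2} + q}{6} = - \frac{q + q k^{2}}{6} = - \frac{q}{6} - \frac{q k^{2}}{6}$)
$t^{2}{\left(M,v{\left(1 \right)} \right)} = \left(\left(- \frac{1}{6}\right) \left(-4\right) \left(1 + 9^{2}\right)\right)^{2} = \left(\left(- \frac{1}{6}\right) \left(-4\right) \left(1 + 81\right)\right)^{2} = \left(\left(- \frac{1}{6}\right) \left(-4\right) 82\right)^{2} = \left(\frac{164}{3}\right)^{2} = \frac{26896}{9}$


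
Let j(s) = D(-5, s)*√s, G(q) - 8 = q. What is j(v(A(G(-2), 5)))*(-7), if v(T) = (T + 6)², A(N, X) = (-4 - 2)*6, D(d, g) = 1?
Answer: -210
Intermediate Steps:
G(q) = 8 + q
A(N, X) = -36 (A(N, X) = -6*6 = -36)
v(T) = (6 + T)²
j(s) = √s (j(s) = 1*√s = √s)
j(v(A(G(-2), 5)))*(-7) = √((6 - 36)²)*(-7) = √((-30)²)*(-7) = √900*(-7) = 30*(-7) = -210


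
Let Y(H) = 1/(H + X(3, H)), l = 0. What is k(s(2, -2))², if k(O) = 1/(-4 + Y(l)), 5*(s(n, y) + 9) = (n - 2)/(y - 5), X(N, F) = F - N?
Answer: 9/169 ≈ 0.053254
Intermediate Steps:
Y(H) = 1/(-3 + 2*H) (Y(H) = 1/(H + (H - 1*3)) = 1/(H + (H - 3)) = 1/(H + (-3 + H)) = 1/(-3 + 2*H))
s(n, y) = -9 + (-2 + n)/(5*(-5 + y)) (s(n, y) = -9 + ((n - 2)/(y - 5))/5 = -9 + ((-2 + n)/(-5 + y))/5 = -9 + (-2 + n)/(5*(-5 + y)))
k(O) = -3/13 (k(O) = 1/(-4 + 1/(-3 + 2*0)) = 1/(-4 + 1/(-3 + 0)) = 1/(-4 + 1/(-3)) = 1/(-4 - ⅓) = 1/(-13/3) = -3/13)
k(s(2, -2))² = (-3/13)² = 9/169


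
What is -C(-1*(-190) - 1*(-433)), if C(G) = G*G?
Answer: -388129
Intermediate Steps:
C(G) = G²
-C(-1*(-190) - 1*(-433)) = -(-1*(-190) - 1*(-433))² = -(190 + 433)² = -1*623² = -1*388129 = -388129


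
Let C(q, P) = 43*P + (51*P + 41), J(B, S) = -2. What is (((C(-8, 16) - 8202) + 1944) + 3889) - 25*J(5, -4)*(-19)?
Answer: -1774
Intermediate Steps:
C(q, P) = 41 + 94*P (C(q, P) = 43*P + (41 + 51*P) = 41 + 94*P)
(((C(-8, 16) - 8202) + 1944) + 3889) - 25*J(5, -4)*(-19) = ((((41 + 94*16) - 8202) + 1944) + 3889) - 25*(-2)*(-19) = ((((41 + 1504) - 8202) + 1944) + 3889) + 50*(-19) = (((1545 - 8202) + 1944) + 3889) - 950 = ((-6657 + 1944) + 3889) - 950 = (-4713 + 3889) - 950 = -824 - 950 = -1774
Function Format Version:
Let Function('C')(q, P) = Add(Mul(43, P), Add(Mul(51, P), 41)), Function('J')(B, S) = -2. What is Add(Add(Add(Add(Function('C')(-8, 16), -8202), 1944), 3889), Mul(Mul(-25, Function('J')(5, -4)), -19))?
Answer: -1774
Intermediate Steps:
Function('C')(q, P) = Add(41, Mul(94, P)) (Function('C')(q, P) = Add(Mul(43, P), Add(41, Mul(51, P))) = Add(41, Mul(94, P)))
Add(Add(Add(Add(Function('C')(-8, 16), -8202), 1944), 3889), Mul(Mul(-25, Function('J')(5, -4)), -19)) = Add(Add(Add(Add(Add(41, Mul(94, 16)), -8202), 1944), 3889), Mul(Mul(-25, -2), -19)) = Add(Add(Add(Add(Add(41, 1504), -8202), 1944), 3889), Mul(50, -19)) = Add(Add(Add(Add(1545, -8202), 1944), 3889), -950) = Add(Add(Add(-6657, 1944), 3889), -950) = Add(Add(-4713, 3889), -950) = Add(-824, -950) = -1774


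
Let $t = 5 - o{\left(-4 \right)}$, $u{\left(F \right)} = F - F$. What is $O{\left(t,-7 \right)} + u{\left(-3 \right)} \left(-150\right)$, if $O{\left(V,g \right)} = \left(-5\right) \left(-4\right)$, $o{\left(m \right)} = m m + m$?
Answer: $20$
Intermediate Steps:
$u{\left(F \right)} = 0$
$o{\left(m \right)} = m + m^{2}$ ($o{\left(m \right)} = m^{2} + m = m + m^{2}$)
$t = -7$ ($t = 5 - - 4 \left(1 - 4\right) = 5 - \left(-4\right) \left(-3\right) = 5 - 12 = -7$)
$O{\left(V,g \right)} = 20$
$O{\left(t,-7 \right)} + u{\left(-3 \right)} \left(-150\right) = 20 + 0 \left(-150\right) = 20 + 0 = 20$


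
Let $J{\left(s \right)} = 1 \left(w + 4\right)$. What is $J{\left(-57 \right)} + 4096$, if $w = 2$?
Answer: $4102$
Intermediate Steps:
$J{\left(s \right)} = 6$ ($J{\left(s \right)} = 1 \left(2 + 4\right) = 1 \cdot 6 = 6$)
$J{\left(-57 \right)} + 4096 = 6 + 4096 = 4102$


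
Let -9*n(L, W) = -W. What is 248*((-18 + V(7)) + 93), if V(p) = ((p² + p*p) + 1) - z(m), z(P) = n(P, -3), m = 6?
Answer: 129704/3 ≈ 43235.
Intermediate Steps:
n(L, W) = W/9 (n(L, W) = -(-1)*W/9 = W/9)
z(P) = -⅓ (z(P) = (⅑)*(-3) = -⅓)
V(p) = 4/3 + 2*p² (V(p) = ((p² + p*p) + 1) - 1*(-⅓) = ((p² + p²) + 1) + ⅓ = (2*p² + 1) + ⅓ = (1 + 2*p²) + ⅓ = 4/3 + 2*p²)
248*((-18 + V(7)) + 93) = 248*((-18 + (4/3 + 2*7²)) + 93) = 248*((-18 + (4/3 + 2*49)) + 93) = 248*((-18 + (4/3 + 98)) + 93) = 248*((-18 + 298/3) + 93) = 248*(244/3 + 93) = 248*(523/3) = 129704/3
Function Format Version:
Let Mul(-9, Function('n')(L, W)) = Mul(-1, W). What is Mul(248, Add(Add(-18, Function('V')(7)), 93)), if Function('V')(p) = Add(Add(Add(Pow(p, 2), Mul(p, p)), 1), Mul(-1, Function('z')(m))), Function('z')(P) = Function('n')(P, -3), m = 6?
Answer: Rational(129704, 3) ≈ 43235.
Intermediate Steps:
Function('n')(L, W) = Mul(Rational(1, 9), W) (Function('n')(L, W) = Mul(Rational(-1, 9), Mul(-1, W)) = Mul(Rational(1, 9), W))
Function('z')(P) = Rational(-1, 3) (Function('z')(P) = Mul(Rational(1, 9), -3) = Rational(-1, 3))
Function('V')(p) = Add(Rational(4, 3), Mul(2, Pow(p, 2))) (Function('V')(p) = Add(Add(Add(Pow(p, 2), Mul(p, p)), 1), Mul(-1, Rational(-1, 3))) = Add(Add(Add(Pow(p, 2), Pow(p, 2)), 1), Rational(1, 3)) = Add(Add(Mul(2, Pow(p, 2)), 1), Rational(1, 3)) = Add(Add(1, Mul(2, Pow(p, 2))), Rational(1, 3)) = Add(Rational(4, 3), Mul(2, Pow(p, 2))))
Mul(248, Add(Add(-18, Function('V')(7)), 93)) = Mul(248, Add(Add(-18, Add(Rational(4, 3), Mul(2, Pow(7, 2)))), 93)) = Mul(248, Add(Add(-18, Add(Rational(4, 3), Mul(2, 49))), 93)) = Mul(248, Add(Add(-18, Add(Rational(4, 3), 98)), 93)) = Mul(248, Add(Add(-18, Rational(298, 3)), 93)) = Mul(248, Add(Rational(244, 3), 93)) = Mul(248, Rational(523, 3)) = Rational(129704, 3)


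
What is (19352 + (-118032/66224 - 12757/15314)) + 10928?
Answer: 1919121308279/63384646 ≈ 30277.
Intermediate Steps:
(19352 + (-118032/66224 - 12757/15314)) + 10928 = (19352 + (-118032*1/66224 - 12757*1/15314)) + 10928 = (19352 + (-7377/4139 - 12757/15314)) + 10928 = (19352 - 165772601/63384646) + 10928 = 1226453896791/63384646 + 10928 = 1919121308279/63384646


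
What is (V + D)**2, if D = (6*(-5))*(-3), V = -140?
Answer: 2500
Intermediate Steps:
D = 90 (D = -30*(-3) = 90)
(V + D)**2 = (-140 + 90)**2 = (-50)**2 = 2500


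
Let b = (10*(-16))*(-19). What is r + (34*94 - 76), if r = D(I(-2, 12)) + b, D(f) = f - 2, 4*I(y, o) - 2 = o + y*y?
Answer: 12325/2 ≈ 6162.5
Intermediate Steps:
I(y, o) = ½ + o/4 + y²/4 (I(y, o) = ½ + (o + y*y)/4 = ½ + (o + y²)/4 = ½ + (o/4 + y²/4) = ½ + o/4 + y²/4)
D(f) = -2 + f
b = 3040 (b = -160*(-19) = 3040)
r = 6085/2 (r = (-2 + (½ + (¼)*12 + (¼)*(-2)²)) + 3040 = (-2 + (½ + 3 + (¼)*4)) + 3040 = (-2 + (½ + 3 + 1)) + 3040 = (-2 + 9/2) + 3040 = 5/2 + 3040 = 6085/2 ≈ 3042.5)
r + (34*94 - 76) = 6085/2 + (34*94 - 76) = 6085/2 + (3196 - 76) = 6085/2 + 3120 = 12325/2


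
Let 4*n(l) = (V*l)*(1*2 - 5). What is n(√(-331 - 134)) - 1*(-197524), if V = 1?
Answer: 197524 - 3*I*√465/4 ≈ 1.9752e+5 - 16.173*I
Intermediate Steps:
n(l) = -3*l/4 (n(l) = ((1*l)*(1*2 - 5))/4 = (l*(2 - 5))/4 = (l*(-3))/4 = (-3*l)/4 = -3*l/4)
n(√(-331 - 134)) - 1*(-197524) = -3*√(-331 - 134)/4 - 1*(-197524) = -3*I*√465/4 + 197524 = 197524 - 3*I*√465/4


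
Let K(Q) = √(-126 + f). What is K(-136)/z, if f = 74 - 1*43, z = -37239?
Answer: -I*√95/37239 ≈ -0.00026174*I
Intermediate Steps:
f = 31 (f = 74 - 43 = 31)
K(Q) = I*√95 (K(Q) = √(-126 + 31) = √(-95) = I*√95)
K(-136)/z = (I*√95)/(-37239) = (I*√95)*(-1/37239) = -I*√95/37239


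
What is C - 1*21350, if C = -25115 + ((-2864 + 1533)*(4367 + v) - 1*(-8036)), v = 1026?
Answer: -7216512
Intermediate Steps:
C = -7195162 (C = -25115 + ((-2864 + 1533)*(4367 + 1026) - 1*(-8036)) = -25115 + (-1331*5393 + 8036) = -25115 + (-7178083 + 8036) = -25115 - 7170047 = -7195162)
C - 1*21350 = -7195162 - 1*21350 = -7195162 - 21350 = -7216512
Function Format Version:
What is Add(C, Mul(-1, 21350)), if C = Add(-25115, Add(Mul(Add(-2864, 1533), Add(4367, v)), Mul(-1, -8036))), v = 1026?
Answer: -7216512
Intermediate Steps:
C = -7195162 (C = Add(-25115, Add(Mul(Add(-2864, 1533), Add(4367, 1026)), Mul(-1, -8036))) = Add(-25115, Add(Mul(-1331, 5393), 8036)) = Add(-25115, Add(-7178083, 8036)) = Add(-25115, -7170047) = -7195162)
Add(C, Mul(-1, 21350)) = Add(-7195162, Mul(-1, 21350)) = Add(-7195162, -21350) = -7216512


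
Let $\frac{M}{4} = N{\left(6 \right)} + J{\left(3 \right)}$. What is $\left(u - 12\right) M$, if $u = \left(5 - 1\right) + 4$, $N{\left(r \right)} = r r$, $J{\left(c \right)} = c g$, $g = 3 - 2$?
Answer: $-624$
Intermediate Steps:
$g = 1$ ($g = 3 - 2 = 1$)
$J{\left(c \right)} = c$ ($J{\left(c \right)} = c 1 = c$)
$N{\left(r \right)} = r^{2}$
$M = 156$ ($M = 4 \left(6^{2} + 3\right) = 4 \left(36 + 3\right) = 4 \cdot 39 = 156$)
$u = 8$ ($u = 4 + 4 = 8$)
$\left(u - 12\right) M = \left(8 - 12\right) 156 = \left(-4\right) 156 = -624$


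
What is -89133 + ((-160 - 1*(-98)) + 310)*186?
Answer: -43005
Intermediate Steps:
-89133 + ((-160 - 1*(-98)) + 310)*186 = -89133 + ((-160 + 98) + 310)*186 = -89133 + (-62 + 310)*186 = -89133 + 248*186 = -89133 + 46128 = -43005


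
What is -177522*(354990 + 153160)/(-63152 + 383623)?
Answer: -90207804300/320471 ≈ -2.8149e+5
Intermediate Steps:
-177522*(354990 + 153160)/(-63152 + 383623) = -177522/(320471/508150) = -177522/(320471*(1/508150)) = -177522/320471/508150 = -177522*508150/320471 = -90207804300/320471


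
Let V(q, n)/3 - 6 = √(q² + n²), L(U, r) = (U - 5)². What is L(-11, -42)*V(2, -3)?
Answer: 4608 + 768*√13 ≈ 7377.1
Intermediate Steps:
L(U, r) = (-5 + U)²
V(q, n) = 18 + 3*√(n² + q²) (V(q, n) = 18 + 3*√(q² + n²) = 18 + 3*√(n² + q²))
L(-11, -42)*V(2, -3) = (-5 - 11)²*(18 + 3*√((-3)² + 2²)) = (-16)²*(18 + 3*√(9 + 4)) = 256*(18 + 3*√13) = 4608 + 768*√13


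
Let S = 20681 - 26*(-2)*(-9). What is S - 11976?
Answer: 8237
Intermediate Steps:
S = 20213 (S = 20681 - (-52)*(-9) = 20681 - 1*468 = 20681 - 468 = 20213)
S - 11976 = 20213 - 11976 = 8237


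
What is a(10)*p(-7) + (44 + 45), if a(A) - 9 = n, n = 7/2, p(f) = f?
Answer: 3/2 ≈ 1.5000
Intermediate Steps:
n = 7/2 (n = 7*(½) = 7/2 ≈ 3.5000)
a(A) = 25/2 (a(A) = 9 + 7/2 = 25/2)
a(10)*p(-7) + (44 + 45) = (25/2)*(-7) + (44 + 45) = -175/2 + 89 = 3/2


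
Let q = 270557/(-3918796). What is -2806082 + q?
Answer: -1570923312547/559828 ≈ -2.8061e+6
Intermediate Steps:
q = -38651/559828 (q = 270557*(-1/3918796) = -38651/559828 ≈ -0.069041)
-2806082 + q = -2806082 - 38651/559828 = -1570923312547/559828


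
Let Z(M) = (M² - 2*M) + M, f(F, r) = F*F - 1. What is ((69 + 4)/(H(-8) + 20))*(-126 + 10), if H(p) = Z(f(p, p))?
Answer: -4234/1963 ≈ -2.1569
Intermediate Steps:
f(F, r) = -1 + F² (f(F, r) = F² - 1 = -1 + F²)
Z(M) = M² - M
H(p) = (-1 + p²)*(-2 + p²) (H(p) = (-1 + p²)*(-1 + (-1 + p²)) = (-1 + p²)*(-2 + p²))
((69 + 4)/(H(-8) + 20))*(-126 + 10) = ((69 + 4)/((-1 + (-8)²)*(-2 + (-8)²) + 20))*(-126 + 10) = (73/((-1 + 64)*(-2 + 64) + 20))*(-116) = (73/(63*62 + 20))*(-116) = (73/(3906 + 20))*(-116) = (73/3926)*(-116) = -4234/1963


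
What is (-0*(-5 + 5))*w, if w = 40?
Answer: 0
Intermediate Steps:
(-0*(-5 + 5))*w = -0*(-5 + 5)*40 = -0*0*40 = -5*0*40 = 0*40 = 0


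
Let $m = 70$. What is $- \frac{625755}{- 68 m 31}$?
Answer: $\frac{125151}{29512} \approx 4.2407$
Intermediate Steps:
$- \frac{625755}{- 68 m 31} = - \frac{625755}{\left(-68\right) 70 \cdot 31} = - \frac{625755}{\left(-4760\right) 31} = - \frac{625755}{-147560} = \left(-625755\right) \left(- \frac{1}{147560}\right) = \frac{125151}{29512}$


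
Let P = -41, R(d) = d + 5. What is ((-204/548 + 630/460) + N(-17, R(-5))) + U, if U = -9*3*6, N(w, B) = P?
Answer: -1273021/6302 ≈ -202.00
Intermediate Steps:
R(d) = 5 + d
N(w, B) = -41
U = -162 (U = -27*6 = -162)
((-204/548 + 630/460) + N(-17, R(-5))) + U = ((-204/548 + 630/460) - 41) - 162 = ((-204*1/548 + 630*(1/460)) - 41) - 162 = ((-51/137 + 63/46) - 41) - 162 = (6285/6302 - 41) - 162 = -252097/6302 - 162 = -1273021/6302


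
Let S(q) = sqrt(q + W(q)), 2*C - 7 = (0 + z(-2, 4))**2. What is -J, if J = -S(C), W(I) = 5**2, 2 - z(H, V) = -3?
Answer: sqrt(41) ≈ 6.4031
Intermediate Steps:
z(H, V) = 5 (z(H, V) = 2 - 1*(-3) = 2 + 3 = 5)
W(I) = 25
C = 16 (C = 7/2 + (0 + 5)**2/2 = 7/2 + (1/2)*5**2 = 7/2 + (1/2)*25 = 7/2 + 25/2 = 16)
S(q) = sqrt(25 + q) (S(q) = sqrt(q + 25) = sqrt(25 + q))
J = -sqrt(41) (J = -sqrt(25 + 16) = -sqrt(41) ≈ -6.4031)
-J = -(-1)*sqrt(41) = sqrt(41)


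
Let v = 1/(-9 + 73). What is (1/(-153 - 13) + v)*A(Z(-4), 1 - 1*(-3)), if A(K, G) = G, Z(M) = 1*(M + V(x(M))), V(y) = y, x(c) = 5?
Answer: 51/1328 ≈ 0.038404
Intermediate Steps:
Z(M) = 5 + M (Z(M) = 1*(M + 5) = 1*(5 + M) = 5 + M)
v = 1/64 ≈ 0.015625
(1/(-153 - 13) + v)*A(Z(-4), 1 - 1*(-3)) = (1/(-153 - 13) + 1/64)*(1 - 1*(-3)) = (1/(-166) + 1/64)*(1 + 3) = (-1/166 + 1/64)*4 = (51/5312)*4 = 51/1328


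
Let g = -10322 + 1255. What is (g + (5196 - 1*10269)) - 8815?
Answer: -22955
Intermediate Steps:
g = -9067
(g + (5196 - 1*10269)) - 8815 = (-9067 + (5196 - 1*10269)) - 8815 = (-9067 + (5196 - 10269)) - 8815 = (-9067 - 5073) - 8815 = -14140 - 8815 = -22955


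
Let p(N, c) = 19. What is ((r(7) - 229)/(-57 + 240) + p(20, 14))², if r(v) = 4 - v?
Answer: 10530025/33489 ≈ 314.43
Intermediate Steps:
((r(7) - 229)/(-57 + 240) + p(20, 14))² = (((4 - 1*7) - 229)/(-57 + 240) + 19)² = (((4 - 7) - 229)/183 + 19)² = ((-3 - 229)*(1/183) + 19)² = (-232*1/183 + 19)² = (-232/183 + 19)² = (3245/183)² = 10530025/33489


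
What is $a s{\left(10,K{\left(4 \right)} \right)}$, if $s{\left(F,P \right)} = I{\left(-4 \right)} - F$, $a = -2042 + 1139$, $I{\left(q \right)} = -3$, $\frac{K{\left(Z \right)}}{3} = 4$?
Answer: $11739$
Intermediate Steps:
$K{\left(Z \right)} = 12$ ($K{\left(Z \right)} = 3 \cdot 4 = 12$)
$a = -903$
$s{\left(F,P \right)} = -3 - F$
$a s{\left(10,K{\left(4 \right)} \right)} = - 903 \left(-3 - 10\right) = \left(-903\right) \left(-13\right) = 11739$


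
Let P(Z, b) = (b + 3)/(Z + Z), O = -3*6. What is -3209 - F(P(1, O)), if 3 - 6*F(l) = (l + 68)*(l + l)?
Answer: -13443/4 ≈ -3360.8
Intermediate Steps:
O = -18
P(Z, b) = (3 + b)/(2*Z) (P(Z, b) = (3 + b)/((2*Z)) = (3 + b)*(1/(2*Z)) = (3 + b)/(2*Z))
F(l) = ½ - l*(68 + l)/3 (F(l) = ½ - (l + 68)*(l + l)/6 = ½ - (68 + l)*2*l/6 = ½ - l*(68 + l)/3)
-3209 - F(P(1, O)) = -3209 - (½ - 34*(3 - 18)/(3*1) - (3 - 18)²/4/3) = -3209 - (½ - 34*(-15)/3 - ((½)*1*(-15))²/3) = -3209 - (½ - 68/3*(-15/2) - (-15/2)²/3) = -3209 - (½ + 170 - ⅓*225/4) = -3209 - (½ + 170 - 75/4) = -3209 - 1*607/4 = -3209 - 607/4 = -13443/4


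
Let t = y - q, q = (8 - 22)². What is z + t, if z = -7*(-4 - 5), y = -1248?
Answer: -1381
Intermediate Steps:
q = 196 (q = (-14)² = 196)
z = 63 (z = -7*(-9) = 63)
t = -1444 (t = -1248 - 1*196 = -1248 - 196 = -1444)
z + t = 63 - 1444 = -1381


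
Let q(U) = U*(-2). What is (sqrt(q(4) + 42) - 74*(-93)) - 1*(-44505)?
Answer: 51387 + sqrt(34) ≈ 51393.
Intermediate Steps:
q(U) = -2*U
(sqrt(q(4) + 42) - 74*(-93)) - 1*(-44505) = (sqrt(-2*4 + 42) - 74*(-93)) - 1*(-44505) = (sqrt(-8 + 42) + 6882) + 44505 = (sqrt(34) + 6882) + 44505 = (6882 + sqrt(34)) + 44505 = 51387 + sqrt(34)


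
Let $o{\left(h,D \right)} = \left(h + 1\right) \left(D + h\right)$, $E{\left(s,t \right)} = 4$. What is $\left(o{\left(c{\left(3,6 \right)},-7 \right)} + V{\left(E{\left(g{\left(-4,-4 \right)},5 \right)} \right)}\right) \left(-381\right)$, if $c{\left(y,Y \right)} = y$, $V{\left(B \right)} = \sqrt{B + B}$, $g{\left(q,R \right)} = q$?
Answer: $6096 - 762 \sqrt{2} \approx 5018.4$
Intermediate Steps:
$V{\left(B \right)} = \sqrt{2} \sqrt{B}$ ($V{\left(B \right)} = \sqrt{2 B} = \sqrt{2} \sqrt{B}$)
$o{\left(h,D \right)} = \left(1 + h\right) \left(D + h\right)$
$\left(o{\left(c{\left(3,6 \right)},-7 \right)} + V{\left(E{\left(g{\left(-4,-4 \right)},5 \right)} \right)}\right) \left(-381\right) = \left(\left(-7 + 3 + 3^{2} - 21\right) + \sqrt{2} \sqrt{4}\right) \left(-381\right) = \left(\left(-7 + 3 + 9 - 21\right) + \sqrt{2} \cdot 2\right) \left(-381\right) = \left(-16 + 2 \sqrt{2}\right) \left(-381\right) = 6096 - 762 \sqrt{2}$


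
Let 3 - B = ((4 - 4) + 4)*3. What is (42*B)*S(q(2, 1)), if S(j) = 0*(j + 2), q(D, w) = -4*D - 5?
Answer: 0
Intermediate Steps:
q(D, w) = -5 - 4*D
S(j) = 0 (S(j) = 0*(2 + j) = 0)
B = -9 (B = 3 - ((4 - 4) + 4)*3 = 3 - (0 + 4)*3 = 3 - 4*3 = 3 - 1*12 = 3 - 12 = -9)
(42*B)*S(q(2, 1)) = (42*(-9))*0 = -378*0 = 0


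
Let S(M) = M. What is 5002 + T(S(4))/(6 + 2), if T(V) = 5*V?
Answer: 10009/2 ≈ 5004.5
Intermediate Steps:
5002 + T(S(4))/(6 + 2) = 5002 + (5*4)/(6 + 2) = 5002 + 20/8 = 5002 + (1/8)*20 = 5002 + 5/2 = 10009/2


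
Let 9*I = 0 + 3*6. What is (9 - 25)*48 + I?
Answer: -766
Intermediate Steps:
I = 2 (I = (0 + 3*6)/9 = (0 + 18)/9 = (⅑)*18 = 2)
(9 - 25)*48 + I = (9 - 25)*48 + 2 = -16*48 + 2 = -768 + 2 = -766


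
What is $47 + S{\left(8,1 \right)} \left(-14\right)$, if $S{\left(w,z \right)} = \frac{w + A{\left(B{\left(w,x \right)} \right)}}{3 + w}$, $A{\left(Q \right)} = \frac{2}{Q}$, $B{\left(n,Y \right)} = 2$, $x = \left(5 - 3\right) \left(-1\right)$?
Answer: $\frac{391}{11} \approx 35.545$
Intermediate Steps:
$x = -2$ ($x = 2 \left(-1\right) = -2$)
$S{\left(w,z \right)} = \frac{1 + w}{3 + w}$ ($S{\left(w,z \right)} = \frac{w + \frac{2}{2}}{3 + w} = \frac{w + 2 \cdot \frac{1}{2}}{3 + w} = \frac{w + 1}{3 + w} = \frac{1 + w}{3 + w}$)
$47 + S{\left(8,1 \right)} \left(-14\right) = 47 + \frac{1 + 8}{3 + 8} \left(-14\right) = 47 + \frac{1}{11} \cdot 9 \left(-14\right) = 47 + \frac{9}{11} \left(-14\right) = 47 - \frac{126}{11} = \frac{391}{11}$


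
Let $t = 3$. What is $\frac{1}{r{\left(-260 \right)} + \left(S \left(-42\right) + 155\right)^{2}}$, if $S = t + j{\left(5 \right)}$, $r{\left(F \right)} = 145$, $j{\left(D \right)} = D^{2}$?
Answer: $\frac{1}{1042586} \approx 9.5915 \cdot 10^{-7}$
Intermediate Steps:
$S = 28$ ($S = 3 + 5^{2} = 3 + 25 = 28$)
$\frac{1}{r{\left(-260 \right)} + \left(S \left(-42\right) + 155\right)^{2}} = \frac{1}{145 + \left(28 \left(-42\right) + 155\right)^{2}} = \frac{1}{145 + \left(-1176 + 155\right)^{2}} = \frac{1}{145 + \left(-1021\right)^{2}} = \frac{1}{145 + 1042441} = \frac{1}{1042586}$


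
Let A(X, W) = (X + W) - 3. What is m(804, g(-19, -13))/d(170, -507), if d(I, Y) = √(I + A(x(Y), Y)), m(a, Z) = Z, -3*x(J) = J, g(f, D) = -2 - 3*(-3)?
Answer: -7*I*√19/57 ≈ -0.5353*I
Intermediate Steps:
g(f, D) = 7 (g(f, D) = -2 + 9 = 7)
x(J) = -J/3
A(X, W) = -3 + W + X (A(X, W) = (W + X) - 3 = -3 + W + X)
d(I, Y) = √(-3 + I + 2*Y/3) (d(I, Y) = √(I + (-3 + Y - Y/3)) = √(I + (-3 + 2*Y/3)) = √(-3 + I + 2*Y/3))
m(804, g(-19, -13))/d(170, -507) = 7/((√(-27 + 6*(-507) + 9*170)/3)) = 7/((√(-27 - 3042 + 1530)/3)) = 7/((√(-1539)/3)) = 7/(((9*I*√19)/3)) = 7/((3*I*√19)) = 7*(-I*√19/57) = -7*I*√19/57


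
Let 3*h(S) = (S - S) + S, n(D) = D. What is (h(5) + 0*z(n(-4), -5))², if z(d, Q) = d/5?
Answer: 25/9 ≈ 2.7778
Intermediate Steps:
h(S) = S/3 (h(S) = ((S - S) + S)/3 = (0 + S)/3 = S/3)
z(d, Q) = d/5 (z(d, Q) = d*(⅕) = d/5)
(h(5) + 0*z(n(-4), -5))² = ((⅓)*5 + 0*((⅕)*(-4)))² = (5/3 + 0*(-⅘))² = (5/3 + 0)² = (5/3)² = 25/9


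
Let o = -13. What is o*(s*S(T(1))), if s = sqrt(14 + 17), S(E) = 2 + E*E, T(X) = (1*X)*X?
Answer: -39*sqrt(31) ≈ -217.14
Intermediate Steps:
T(X) = X**2 (T(X) = X*X = X**2)
S(E) = 2 + E**2
s = sqrt(31) ≈ 5.5678
o*(s*S(T(1))) = -13*sqrt(31)*(2 + (1**2)**2) = -13*sqrt(31)*(2 + 1**2) = -13*sqrt(31)*(2 + 1) = -13*sqrt(31)*3 = -39*sqrt(31)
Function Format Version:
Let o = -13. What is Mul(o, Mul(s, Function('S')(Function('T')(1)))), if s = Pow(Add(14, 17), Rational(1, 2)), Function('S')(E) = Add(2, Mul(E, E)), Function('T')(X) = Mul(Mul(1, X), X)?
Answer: Mul(-39, Pow(31, Rational(1, 2))) ≈ -217.14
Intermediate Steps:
Function('T')(X) = Pow(X, 2) (Function('T')(X) = Mul(X, X) = Pow(X, 2))
Function('S')(E) = Add(2, Pow(E, 2))
s = Pow(31, Rational(1, 2)) ≈ 5.5678
Mul(o, Mul(s, Function('S')(Function('T')(1)))) = Mul(-13, Mul(Pow(31, Rational(1, 2)), Add(2, Pow(Pow(1, 2), 2)))) = Mul(-13, Mul(Pow(31, Rational(1, 2)), Add(2, Pow(1, 2)))) = Mul(-13, Mul(Pow(31, Rational(1, 2)), Add(2, 1))) = Mul(-13, Mul(Pow(31, Rational(1, 2)), 3)) = Mul(-13, Mul(3, Pow(31, Rational(1, 2)))) = Mul(-39, Pow(31, Rational(1, 2)))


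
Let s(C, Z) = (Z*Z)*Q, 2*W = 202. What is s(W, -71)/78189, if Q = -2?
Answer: -10082/78189 ≈ -0.12894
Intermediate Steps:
W = 101 (W = (½)*202 = 101)
s(C, Z) = -2*Z² (s(C, Z) = (Z*Z)*(-2) = Z²*(-2) = -2*Z²)
s(W, -71)/78189 = -2*(-71)²/78189 = -2*5041*(1/78189) = -10082*1/78189 = -10082/78189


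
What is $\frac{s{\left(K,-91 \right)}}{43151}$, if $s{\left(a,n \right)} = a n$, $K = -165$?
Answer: $\frac{15015}{43151} \approx 0.34796$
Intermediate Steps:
$\frac{s{\left(K,-91 \right)}}{43151} = \frac{\left(-165\right) \left(-91\right)}{43151} = 15015 \cdot \frac{1}{43151} = \frac{15015}{43151}$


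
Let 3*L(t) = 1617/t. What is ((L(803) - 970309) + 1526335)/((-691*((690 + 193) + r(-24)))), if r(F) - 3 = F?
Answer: -40589947/43481866 ≈ -0.93349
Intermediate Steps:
r(F) = 3 + F
L(t) = 539/t (L(t) = (1617/t)/3 = 539/t)
((L(803) - 970309) + 1526335)/((-691*((690 + 193) + r(-24)))) = ((539/803 - 970309) + 1526335)/((-691*((690 + 193) + (3 - 24)))) = ((539*(1/803) - 970309) + 1526335)/((-691*(883 - 21))) = ((49/73 - 970309) + 1526335)/((-691*862)) = (-70832508/73 + 1526335)/(-595642) = (40589947/73)*(-1/595642) = -40589947/43481866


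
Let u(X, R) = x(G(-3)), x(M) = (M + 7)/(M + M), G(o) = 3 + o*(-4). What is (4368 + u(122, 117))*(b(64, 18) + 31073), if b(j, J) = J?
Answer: 2037424321/15 ≈ 1.3583e+8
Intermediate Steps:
G(o) = 3 - 4*o
x(M) = (7 + M)/(2*M) (x(M) = (7 + M)/((2*M)) = (7 + M)*(1/(2*M)) = (7 + M)/(2*M))
u(X, R) = 11/15 (u(X, R) = (7 + (3 - 4*(-3)))/(2*(3 - 4*(-3))) = (7 + (3 + 12))/(2*(3 + 12)) = (1/2)*(7 + 15)/15 = (1/2)*(1/15)*22 = 11/15)
(4368 + u(122, 117))*(b(64, 18) + 31073) = (4368 + 11/15)*(18 + 31073) = (65531/15)*31091 = 2037424321/15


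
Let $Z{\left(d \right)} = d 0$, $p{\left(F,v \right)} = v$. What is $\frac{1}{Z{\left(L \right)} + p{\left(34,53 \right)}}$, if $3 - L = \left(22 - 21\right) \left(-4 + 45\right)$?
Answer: $\frac{1}{53} \approx 0.018868$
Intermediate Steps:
$L = -38$ ($L = 3 - \left(22 - 21\right) \left(-4 + 45\right) = 3 - 1 \cdot 41 = 3 - 41 = -38$)
$Z{\left(d \right)} = 0$
$\frac{1}{Z{\left(L \right)} + p{\left(34,53 \right)}} = \frac{1}{0 + 53} = \frac{1}{53}$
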